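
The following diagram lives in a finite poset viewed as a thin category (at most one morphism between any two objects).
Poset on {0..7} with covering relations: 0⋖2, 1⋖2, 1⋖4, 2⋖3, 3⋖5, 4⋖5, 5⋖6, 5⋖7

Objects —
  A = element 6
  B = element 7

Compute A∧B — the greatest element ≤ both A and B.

{x : x≤A ∧ x≤B} = {0,1,2,3,4,5}  (A=6, B=7)
  0 ≤ 5
  1 ≤ 5
  2 ≤ 5
  3 ≤ 5
  4 ≤ 5
  5 ≤ 5
glb = 5

Answer: A∧B = 5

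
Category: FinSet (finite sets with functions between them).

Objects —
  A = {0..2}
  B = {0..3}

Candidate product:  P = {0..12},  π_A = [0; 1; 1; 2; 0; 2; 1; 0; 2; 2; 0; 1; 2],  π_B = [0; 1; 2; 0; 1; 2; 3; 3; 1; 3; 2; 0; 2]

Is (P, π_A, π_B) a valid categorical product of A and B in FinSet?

|A|·|B| = 3·4 = 12;  |P| = 13
  → cardinalities differ; no bijection possible.

Answer: NOT A VALID PRODUCT — |P|=13 ≠ |A|·|B|=12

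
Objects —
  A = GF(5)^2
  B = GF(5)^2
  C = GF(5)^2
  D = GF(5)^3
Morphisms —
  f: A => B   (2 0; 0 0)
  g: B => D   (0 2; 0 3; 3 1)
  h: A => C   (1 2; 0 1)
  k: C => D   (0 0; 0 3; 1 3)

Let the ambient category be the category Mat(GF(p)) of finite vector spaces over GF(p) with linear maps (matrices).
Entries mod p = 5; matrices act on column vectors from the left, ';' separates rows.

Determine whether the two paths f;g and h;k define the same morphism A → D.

1) trace f;g:
  e0=⟨1,0⟩ f=>⟨2,0⟩ g=>⟨0,0,1⟩
  e1=⟨0,1⟩ f=>⟨0,0⟩ g=>⟨0,0,0⟩
  ⟦path⟧₁ = (0 0; 0 0; 1 0)
2) trace h;k:
  e0=⟨1,0⟩ h=>⟨1,0⟩ k=>⟨0,0,1⟩
  e1=⟨0,1⟩ h=>⟨2,1⟩ k=>⟨0,3,0⟩
  ⟦path⟧₂ = (0 0; 0 3; 1 0)
Equal? differ; not commutative

Answer: DOES NOT COMMUTE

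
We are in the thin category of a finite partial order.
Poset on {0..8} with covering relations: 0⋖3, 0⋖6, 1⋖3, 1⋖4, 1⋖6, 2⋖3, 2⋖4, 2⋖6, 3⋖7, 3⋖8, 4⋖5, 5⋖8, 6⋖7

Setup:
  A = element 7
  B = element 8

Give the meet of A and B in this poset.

{x : x⊑A ∧ x⊑B} = {0,1,2,3}  (A=7, B=8)
  0 ⊑ 3
  1 ⊑ 3
  2 ⊑ 3
  3 ⊑ 3
glb = 3

Answer: A∧B = 3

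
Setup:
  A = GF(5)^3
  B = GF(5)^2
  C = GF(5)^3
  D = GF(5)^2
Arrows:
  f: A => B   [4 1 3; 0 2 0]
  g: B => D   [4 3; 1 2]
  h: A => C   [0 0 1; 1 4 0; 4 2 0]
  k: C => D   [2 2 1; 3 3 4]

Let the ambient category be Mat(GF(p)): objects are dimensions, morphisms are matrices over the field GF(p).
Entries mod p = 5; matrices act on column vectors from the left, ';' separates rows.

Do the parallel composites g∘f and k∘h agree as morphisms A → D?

1) trace f;g:
  e0=⟨1,0,0⟩ f=>⟨4,0⟩ g=>⟨1,4⟩
  e1=⟨0,1,0⟩ f=>⟨1,2⟩ g=>⟨0,0⟩
  e2=⟨0,0,1⟩ f=>⟨3,0⟩ g=>⟨2,3⟩
  result₁ = [1 0 2; 4 0 3]
2) trace h;k:
  e0=⟨1,0,0⟩ h=>⟨0,1,4⟩ k=>⟨1,4⟩
  e1=⟨0,1,0⟩ h=>⟨0,4,2⟩ k=>⟨0,0⟩
  e2=⟨0,0,1⟩ h=>⟨1,0,0⟩ k=>⟨2,3⟩
  result₂ = [1 0 2; 4 0 3]
Equal? YES — commutes

Answer: COMMUTES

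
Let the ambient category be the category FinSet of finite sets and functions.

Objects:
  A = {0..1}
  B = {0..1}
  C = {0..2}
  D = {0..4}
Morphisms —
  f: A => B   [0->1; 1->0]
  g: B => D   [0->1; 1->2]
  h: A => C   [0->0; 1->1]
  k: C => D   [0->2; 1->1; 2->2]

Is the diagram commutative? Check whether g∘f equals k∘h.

1) trace f;g:
  0 f=>1 g=>2
  1 f=>0 g=>1
  composite₁ = [0->2; 1->1]
2) trace h;k:
  0 h=>0 k=>2
  1 h=>1 k=>1
  composite₂ = [0->2; 1->1]
Equal? YES — commutes

Answer: COMMUTES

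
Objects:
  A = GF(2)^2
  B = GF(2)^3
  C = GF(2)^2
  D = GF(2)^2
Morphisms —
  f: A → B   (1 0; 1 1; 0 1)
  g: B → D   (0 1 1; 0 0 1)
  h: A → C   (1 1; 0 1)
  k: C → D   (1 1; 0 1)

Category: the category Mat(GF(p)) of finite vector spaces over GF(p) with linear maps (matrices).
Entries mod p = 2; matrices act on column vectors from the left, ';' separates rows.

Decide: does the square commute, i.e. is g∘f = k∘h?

1) trace f;g:
  e0=[1,0] f→[1,1,0] g→[1,0]
  e1=[0,1] f→[0,1,1] g→[0,1]
  ⟦path⟧₁ = (1 0; 0 1)
2) trace h;k:
  e0=[1,0] h→[1,0] k→[1,0]
  e1=[0,1] h→[1,1] k→[0,1]
  ⟦path⟧₂ = (1 0; 0 1)
Equal? equal; square commutes

Answer: COMMUTES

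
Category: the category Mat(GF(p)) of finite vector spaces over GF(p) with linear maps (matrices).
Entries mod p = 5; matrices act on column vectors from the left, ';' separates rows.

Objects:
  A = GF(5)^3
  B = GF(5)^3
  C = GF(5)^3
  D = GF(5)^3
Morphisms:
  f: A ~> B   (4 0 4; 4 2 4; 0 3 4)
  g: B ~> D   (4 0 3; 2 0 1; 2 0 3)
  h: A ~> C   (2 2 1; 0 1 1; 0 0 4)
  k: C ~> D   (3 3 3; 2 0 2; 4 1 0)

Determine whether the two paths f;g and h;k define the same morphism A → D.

Answer: DOES NOT COMMUTE

Work:
Along f;g (path 1):
  e0=(1,0,0) f~>(4,4,0) g~>(1,3,3)
  e1=(0,1,0) f~>(0,2,3) g~>(4,3,4)
  e2=(0,0,1) f~>(4,4,4) g~>(3,2,0)
  ⟦path⟧₁ = (1 4 3; 3 3 2; 3 4 0)
Along h;k (path 2):
  e0=(1,0,0) h~>(2,0,0) k~>(1,4,3)
  e1=(0,1,0) h~>(2,1,0) k~>(4,4,4)
  e2=(0,0,1) h~>(1,1,4) k~>(3,0,0)
  ⟦path⟧₂ = (1 4 3; 4 4 0; 3 4 0)
Equal? differ; not commutative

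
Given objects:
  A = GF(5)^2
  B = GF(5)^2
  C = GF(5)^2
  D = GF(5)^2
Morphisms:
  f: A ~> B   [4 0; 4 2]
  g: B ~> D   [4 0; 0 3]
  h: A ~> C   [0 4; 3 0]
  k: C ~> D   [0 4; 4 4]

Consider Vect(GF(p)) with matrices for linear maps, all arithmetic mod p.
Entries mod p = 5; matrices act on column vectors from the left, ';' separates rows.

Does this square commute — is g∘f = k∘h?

Answer: DOES NOT COMMUTE

Work:
1) trace f;g:
  e0=(1,0) f~>(4,4) g~>(1,2)
  e1=(0,1) f~>(0,2) g~>(0,1)
  result₁ = [1 0; 2 1]
2) trace h;k:
  e0=(1,0) h~>(0,3) k~>(2,2)
  e1=(0,1) h~>(4,0) k~>(0,1)
  result₂ = [2 0; 2 1]
Equal? distinct morphisms ✗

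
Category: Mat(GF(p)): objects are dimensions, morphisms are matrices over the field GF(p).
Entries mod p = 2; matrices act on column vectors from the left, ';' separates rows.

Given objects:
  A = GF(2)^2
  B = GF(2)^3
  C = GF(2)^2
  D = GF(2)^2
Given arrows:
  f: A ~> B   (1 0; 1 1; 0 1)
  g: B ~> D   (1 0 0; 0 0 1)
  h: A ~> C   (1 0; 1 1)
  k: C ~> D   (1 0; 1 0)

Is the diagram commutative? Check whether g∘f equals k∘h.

Answer: DOES NOT COMMUTE

Work:
1) trace f;g:
  e0=(1,0) f~>(1,1,0) g~>(1,0)
  e1=(0,1) f~>(0,1,1) g~>(0,1)
  result₁ = (1 0; 0 1)
2) trace h;k:
  e0=(1,0) h~>(1,1) k~>(1,1)
  e1=(0,1) h~>(0,1) k~>(0,0)
  result₂ = (1 0; 1 0)
Equal? NO — does not commute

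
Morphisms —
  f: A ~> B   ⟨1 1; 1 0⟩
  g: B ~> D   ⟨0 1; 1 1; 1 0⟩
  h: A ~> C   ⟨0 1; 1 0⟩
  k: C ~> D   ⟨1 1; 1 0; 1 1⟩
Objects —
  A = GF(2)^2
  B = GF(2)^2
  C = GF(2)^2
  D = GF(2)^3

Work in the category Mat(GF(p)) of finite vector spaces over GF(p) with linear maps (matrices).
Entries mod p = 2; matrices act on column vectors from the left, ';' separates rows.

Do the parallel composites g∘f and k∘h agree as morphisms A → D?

Along f;g (path 1):
  e0=⟨1,0⟩ f~>⟨1,1⟩ g~>⟨1,0,1⟩
  e1=⟨0,1⟩ f~>⟨1,0⟩ g~>⟨0,1,1⟩
  composite₁ = ⟨1 0; 0 1; 1 1⟩
Along h;k (path 2):
  e0=⟨1,0⟩ h~>⟨0,1⟩ k~>⟨1,0,1⟩
  e1=⟨0,1⟩ h~>⟨1,0⟩ k~>⟨1,1,1⟩
  composite₂ = ⟨1 1; 0 1; 1 1⟩
Equal? distinct morphisms ✗

Answer: DOES NOT COMMUTE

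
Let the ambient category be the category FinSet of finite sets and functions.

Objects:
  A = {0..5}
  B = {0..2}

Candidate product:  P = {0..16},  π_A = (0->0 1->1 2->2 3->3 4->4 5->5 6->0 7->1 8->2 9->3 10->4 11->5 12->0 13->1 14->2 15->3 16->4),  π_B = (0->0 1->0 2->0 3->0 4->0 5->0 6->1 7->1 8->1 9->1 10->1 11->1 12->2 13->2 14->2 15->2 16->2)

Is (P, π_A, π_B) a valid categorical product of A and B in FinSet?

Answer: NOT A VALID PRODUCT — |P|=17 ≠ |A|·|B|=18

Derivation:
|A|·|B| = 6·3 = 18;  |P| = 17
  → cardinalities differ; no bijection possible.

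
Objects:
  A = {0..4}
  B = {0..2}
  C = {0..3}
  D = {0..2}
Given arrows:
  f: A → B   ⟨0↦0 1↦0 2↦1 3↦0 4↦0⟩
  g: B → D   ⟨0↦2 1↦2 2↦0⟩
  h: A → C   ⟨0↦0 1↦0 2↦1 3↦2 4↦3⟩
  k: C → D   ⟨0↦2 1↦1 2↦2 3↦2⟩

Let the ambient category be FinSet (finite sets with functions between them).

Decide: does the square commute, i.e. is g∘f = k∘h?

1) trace f;g:
  0 f→0 g→2
  1 f→0 g→2
  2 f→1 g→2
  3 f→0 g→2
  4 f→0 g→2
  result₁ = ⟨0↦2 1↦2 2↦2 3↦2 4↦2⟩
2) trace h;k:
  0 h→0 k→2
  1 h→0 k→2
  2 h→1 k→1
  3 h→2 k→2
  4 h→3 k→2
  result₂ = ⟨0↦2 1↦2 2↦1 3↦2 4↦2⟩
Equal? differ; not commutative

Answer: DOES NOT COMMUTE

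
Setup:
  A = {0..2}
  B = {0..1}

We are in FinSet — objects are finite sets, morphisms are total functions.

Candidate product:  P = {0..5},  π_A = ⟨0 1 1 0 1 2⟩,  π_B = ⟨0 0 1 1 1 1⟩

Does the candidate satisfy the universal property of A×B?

|A|·|B| = 3·2 = 6;  |P| = 6
Check the pairing map k ↦ (π_A(k), π_B(k)):
  0 ↦ (0,0)
  1 ↦ (1,0)
  2 ↦ (1,1)
  3 ↦ (0,1)
  4 ↦ (1,1)  ✗ repeats pair of k=2
  5 ↦ (2,1)
distinct pairs in image: 5 / 6 needed
  → (1,1) hit at k=2 and k=4

Answer: NOT A VALID PRODUCT — duplicate pair at indices 4,2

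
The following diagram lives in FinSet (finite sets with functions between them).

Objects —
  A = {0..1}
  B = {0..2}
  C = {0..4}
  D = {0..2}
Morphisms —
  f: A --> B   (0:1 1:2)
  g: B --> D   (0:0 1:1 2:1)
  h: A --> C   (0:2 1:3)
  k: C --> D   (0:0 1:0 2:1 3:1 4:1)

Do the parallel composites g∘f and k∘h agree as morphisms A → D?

Answer: COMMUTES

Work:
Path 1 = f;g:
  0 f-->1 g-->1
  1 f-->2 g-->1
  composite₁ = (0:1 1:1)
Path 2 = h;k:
  0 h-->2 k-->1
  1 h-->3 k-->1
  composite₂ = (0:1 1:1)
Equal? same morphism ✓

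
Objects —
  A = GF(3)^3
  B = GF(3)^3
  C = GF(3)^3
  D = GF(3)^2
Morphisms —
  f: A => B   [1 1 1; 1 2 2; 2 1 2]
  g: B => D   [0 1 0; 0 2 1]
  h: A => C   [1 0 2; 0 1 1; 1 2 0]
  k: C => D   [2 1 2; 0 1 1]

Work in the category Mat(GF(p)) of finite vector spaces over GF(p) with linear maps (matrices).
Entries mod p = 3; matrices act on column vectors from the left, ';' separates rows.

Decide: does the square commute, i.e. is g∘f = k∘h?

Answer: DOES NOT COMMUTE

Work:
1) trace f;g:
  e0=⟨1,0,0⟩ f=>⟨1,1,2⟩ g=>⟨1,1⟩
  e1=⟨0,1,0⟩ f=>⟨1,2,1⟩ g=>⟨2,2⟩
  e2=⟨0,0,1⟩ f=>⟨1,2,2⟩ g=>⟨2,0⟩
  composite₁ = [1 2 2; 1 2 0]
2) trace h;k:
  e0=⟨1,0,0⟩ h=>⟨1,0,1⟩ k=>⟨1,1⟩
  e1=⟨0,1,0⟩ h=>⟨0,1,2⟩ k=>⟨2,0⟩
  e2=⟨0,0,1⟩ h=>⟨2,1,0⟩ k=>⟨2,1⟩
  composite₂ = [1 2 2; 1 0 1]
Equal? NO — does not commute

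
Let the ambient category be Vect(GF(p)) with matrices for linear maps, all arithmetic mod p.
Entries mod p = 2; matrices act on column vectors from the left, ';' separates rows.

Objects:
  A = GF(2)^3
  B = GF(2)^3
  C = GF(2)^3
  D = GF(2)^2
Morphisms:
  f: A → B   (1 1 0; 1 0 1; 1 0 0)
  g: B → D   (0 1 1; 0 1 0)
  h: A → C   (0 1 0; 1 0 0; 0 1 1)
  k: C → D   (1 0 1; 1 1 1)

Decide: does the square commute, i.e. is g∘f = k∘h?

1) trace f;g:
  e0=⟨1,0,0⟩ f→⟨1,1,1⟩ g→⟨0,1⟩
  e1=⟨0,1,0⟩ f→⟨1,0,0⟩ g→⟨0,0⟩
  e2=⟨0,0,1⟩ f→⟨0,1,0⟩ g→⟨1,1⟩
  composite₁ = (0 0 1; 1 0 1)
2) trace h;k:
  e0=⟨1,0,0⟩ h→⟨0,1,0⟩ k→⟨0,1⟩
  e1=⟨0,1,0⟩ h→⟨1,0,1⟩ k→⟨0,0⟩
  e2=⟨0,0,1⟩ h→⟨0,0,1⟩ k→⟨1,1⟩
  composite₂ = (0 0 1; 1 0 1)
Equal? YES — commutes

Answer: COMMUTES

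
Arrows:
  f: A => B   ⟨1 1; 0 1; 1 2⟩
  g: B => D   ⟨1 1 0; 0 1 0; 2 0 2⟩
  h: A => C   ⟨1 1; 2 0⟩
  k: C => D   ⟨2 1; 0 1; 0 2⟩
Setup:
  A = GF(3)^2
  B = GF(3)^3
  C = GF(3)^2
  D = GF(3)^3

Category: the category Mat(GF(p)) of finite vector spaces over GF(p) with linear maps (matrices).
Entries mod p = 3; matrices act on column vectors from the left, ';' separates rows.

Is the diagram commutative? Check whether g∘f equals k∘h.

1) trace f;g:
  e0=(1,0) f=>(1,0,1) g=>(1,0,1)
  e1=(0,1) f=>(1,1,2) g=>(2,1,0)
  ⟦path⟧₁ = ⟨1 2; 0 1; 1 0⟩
2) trace h;k:
  e0=(1,0) h=>(1,2) k=>(1,2,1)
  e1=(0,1) h=>(1,0) k=>(2,0,0)
  ⟦path⟧₂ = ⟨1 2; 2 0; 1 0⟩
Equal? distinct morphisms ✗

Answer: DOES NOT COMMUTE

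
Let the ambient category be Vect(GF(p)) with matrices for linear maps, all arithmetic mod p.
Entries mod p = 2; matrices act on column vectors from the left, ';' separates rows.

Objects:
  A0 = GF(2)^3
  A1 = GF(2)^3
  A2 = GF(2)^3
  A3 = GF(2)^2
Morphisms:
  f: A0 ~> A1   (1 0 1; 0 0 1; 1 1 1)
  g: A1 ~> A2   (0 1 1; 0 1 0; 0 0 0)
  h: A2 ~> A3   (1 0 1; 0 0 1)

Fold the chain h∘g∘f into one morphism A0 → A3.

Answer: (1 1 0; 0 0 0)

Trace:
  e0=(1,0,0) f~>(1,0,1) g~>(1,0,0) h~>(1,0)
  e1=(0,1,0) f~>(0,0,1) g~>(1,0,0) h~>(1,0)
  e2=(0,0,1) f~>(1,1,1) g~>(0,1,0) h~>(0,0)
composite: (1 1 0; 0 0 0)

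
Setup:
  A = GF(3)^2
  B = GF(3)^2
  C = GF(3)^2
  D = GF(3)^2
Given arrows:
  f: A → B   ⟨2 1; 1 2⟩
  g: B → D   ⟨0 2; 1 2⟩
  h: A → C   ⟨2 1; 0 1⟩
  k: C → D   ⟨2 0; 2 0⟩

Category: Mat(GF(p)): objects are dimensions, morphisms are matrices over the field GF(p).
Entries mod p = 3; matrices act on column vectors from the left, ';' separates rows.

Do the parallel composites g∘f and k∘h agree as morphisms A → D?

Answer: DOES NOT COMMUTE

Work:
1) trace f;g:
  e0=[1,0] f→[2,1] g→[2,1]
  e1=[0,1] f→[1,2] g→[1,2]
  ⟦path⟧₁ = ⟨2 1; 1 2⟩
2) trace h;k:
  e0=[1,0] h→[2,0] k→[1,1]
  e1=[0,1] h→[1,1] k→[2,2]
  ⟦path⟧₂ = ⟨1 2; 1 2⟩
Equal? distinct morphisms ✗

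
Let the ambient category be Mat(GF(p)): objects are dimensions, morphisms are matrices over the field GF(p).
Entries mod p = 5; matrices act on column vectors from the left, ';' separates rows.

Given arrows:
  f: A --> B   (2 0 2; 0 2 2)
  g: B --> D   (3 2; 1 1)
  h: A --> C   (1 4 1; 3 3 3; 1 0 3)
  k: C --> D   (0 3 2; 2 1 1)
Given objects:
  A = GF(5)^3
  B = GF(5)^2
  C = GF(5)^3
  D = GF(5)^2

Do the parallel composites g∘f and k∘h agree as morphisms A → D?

Answer: DOES NOT COMMUTE

Work:
Path 1 = f;g:
  e0=[1,0,0] f-->[2,0] g-->[1,2]
  e1=[0,1,0] f-->[0,2] g-->[4,2]
  e2=[0,0,1] f-->[2,2] g-->[0,4]
  result₁ = (1 4 0; 2 2 4)
Path 2 = h;k:
  e0=[1,0,0] h-->[1,3,1] k-->[1,1]
  e1=[0,1,0] h-->[4,3,0] k-->[4,1]
  e2=[0,0,1] h-->[1,3,3] k-->[0,3]
  result₂ = (1 4 0; 1 1 3)
Equal? distinct morphisms ✗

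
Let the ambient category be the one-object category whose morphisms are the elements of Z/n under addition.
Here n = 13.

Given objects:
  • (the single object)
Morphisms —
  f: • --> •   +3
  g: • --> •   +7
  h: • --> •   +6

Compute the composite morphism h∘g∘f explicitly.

Answer: +3

Derivation:
  0 +3≡3 +7≡10 +6≡3  (mod 13)
⟦path⟧: +3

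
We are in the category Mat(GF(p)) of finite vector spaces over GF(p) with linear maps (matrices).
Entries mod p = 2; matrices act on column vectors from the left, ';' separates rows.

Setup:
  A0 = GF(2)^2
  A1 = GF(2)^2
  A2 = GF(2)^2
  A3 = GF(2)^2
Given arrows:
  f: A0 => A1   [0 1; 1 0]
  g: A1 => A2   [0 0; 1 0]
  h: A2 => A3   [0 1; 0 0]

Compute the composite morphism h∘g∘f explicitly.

Answer: [0 1; 0 0]

Trace:
  e0=(1,0) f=>(0,1) g=>(0,0) h=>(0,0)
  e1=(0,1) f=>(1,0) g=>(0,1) h=>(1,0)
result: [0 1; 0 0]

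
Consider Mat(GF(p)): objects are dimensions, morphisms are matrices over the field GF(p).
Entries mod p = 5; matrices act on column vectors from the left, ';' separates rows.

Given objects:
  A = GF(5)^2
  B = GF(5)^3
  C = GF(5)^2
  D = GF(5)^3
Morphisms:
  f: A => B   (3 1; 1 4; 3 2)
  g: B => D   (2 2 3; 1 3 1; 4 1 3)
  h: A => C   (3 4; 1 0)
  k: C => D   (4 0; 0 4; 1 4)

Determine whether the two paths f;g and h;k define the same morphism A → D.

Answer: COMMUTES

Trace:
1) trace f;g:
  e0=[1,0] f=>[3,1,3] g=>[2,4,2]
  e1=[0,1] f=>[1,4,2] g=>[1,0,4]
  result₁ = (2 1; 4 0; 2 4)
2) trace h;k:
  e0=[1,0] h=>[3,1] k=>[2,4,2]
  e1=[0,1] h=>[4,0] k=>[1,0,4]
  result₂ = (2 1; 4 0; 2 4)
Equal? equal; square commutes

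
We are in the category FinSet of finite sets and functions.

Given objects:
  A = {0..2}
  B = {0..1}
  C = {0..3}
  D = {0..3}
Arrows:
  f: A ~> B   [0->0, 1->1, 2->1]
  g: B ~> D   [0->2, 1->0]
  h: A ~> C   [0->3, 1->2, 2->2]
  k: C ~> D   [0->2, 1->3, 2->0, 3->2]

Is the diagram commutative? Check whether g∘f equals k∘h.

1) trace f;g:
  0 f~>0 g~>2
  1 f~>1 g~>0
  2 f~>1 g~>0
  composite₁ = [0->2, 1->0, 2->0]
2) trace h;k:
  0 h~>3 k~>2
  1 h~>2 k~>0
  2 h~>2 k~>0
  composite₂ = [0->2, 1->0, 2->0]
Equal? same morphism ✓

Answer: COMMUTES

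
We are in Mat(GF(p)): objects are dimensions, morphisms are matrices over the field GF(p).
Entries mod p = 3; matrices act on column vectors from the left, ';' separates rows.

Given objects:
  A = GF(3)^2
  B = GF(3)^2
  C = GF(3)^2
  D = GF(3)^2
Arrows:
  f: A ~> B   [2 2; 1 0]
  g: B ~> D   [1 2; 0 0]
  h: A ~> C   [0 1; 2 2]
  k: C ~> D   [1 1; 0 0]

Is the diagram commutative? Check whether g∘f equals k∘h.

Answer: DOES NOT COMMUTE

Derivation:
Along f;g (path 1):
  e0=⟨1,0⟩ f~>⟨2,1⟩ g~>⟨1,0⟩
  e1=⟨0,1⟩ f~>⟨2,0⟩ g~>⟨2,0⟩
  ⟦path⟧₁ = [1 2; 0 0]
Along h;k (path 2):
  e0=⟨1,0⟩ h~>⟨0,2⟩ k~>⟨2,0⟩
  e1=⟨0,1⟩ h~>⟨1,2⟩ k~>⟨0,0⟩
  ⟦path⟧₂ = [2 0; 0 0]
Equal? differ; not commutative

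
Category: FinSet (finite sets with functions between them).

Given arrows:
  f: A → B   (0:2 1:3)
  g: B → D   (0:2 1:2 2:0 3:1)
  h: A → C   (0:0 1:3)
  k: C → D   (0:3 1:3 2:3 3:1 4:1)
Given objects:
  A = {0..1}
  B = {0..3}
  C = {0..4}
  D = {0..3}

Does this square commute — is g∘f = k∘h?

Along f;g (path 1):
  0 f→2 g→0
  1 f→3 g→1
  result₁ = (0:0 1:1)
Along h;k (path 2):
  0 h→0 k→3
  1 h→3 k→1
  result₂ = (0:3 1:1)
Equal? NO — does not commute

Answer: DOES NOT COMMUTE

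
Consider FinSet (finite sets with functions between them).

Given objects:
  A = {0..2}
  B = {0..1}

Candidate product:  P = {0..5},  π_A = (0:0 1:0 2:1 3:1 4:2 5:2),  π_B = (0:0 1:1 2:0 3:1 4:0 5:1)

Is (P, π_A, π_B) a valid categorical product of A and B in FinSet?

|A|·|B| = 3·2 = 6;  |P| = 6
Check the pairing map k ↦ (π_A(k), π_B(k)):
  0 : (0,0)
  1 : (0,1)
  2 : (1,0)
  3 : (1,1)
  4 : (2,0)
  5 : (2,1)
distinct pairs in image: 6 / 6 needed
  → bijection onto A×B; projections well-typed.

Answer: VALID PRODUCT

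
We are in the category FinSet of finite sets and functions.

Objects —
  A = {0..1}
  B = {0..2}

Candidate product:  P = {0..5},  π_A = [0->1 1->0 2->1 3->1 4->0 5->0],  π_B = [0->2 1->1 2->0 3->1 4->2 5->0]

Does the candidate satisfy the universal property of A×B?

Answer: VALID PRODUCT

Trace:
|A|·|B| = 2·3 = 6;  |P| = 6
Check the pairing map k ↦ (π_A(k), π_B(k)):
  0 -> (1,2)
  1 -> (0,1)
  2 -> (1,0)
  3 -> (1,1)
  4 -> (0,2)
  5 -> (0,0)
distinct pairs in image: 6 / 6 needed
  → bijection onto A×B; projections well-typed.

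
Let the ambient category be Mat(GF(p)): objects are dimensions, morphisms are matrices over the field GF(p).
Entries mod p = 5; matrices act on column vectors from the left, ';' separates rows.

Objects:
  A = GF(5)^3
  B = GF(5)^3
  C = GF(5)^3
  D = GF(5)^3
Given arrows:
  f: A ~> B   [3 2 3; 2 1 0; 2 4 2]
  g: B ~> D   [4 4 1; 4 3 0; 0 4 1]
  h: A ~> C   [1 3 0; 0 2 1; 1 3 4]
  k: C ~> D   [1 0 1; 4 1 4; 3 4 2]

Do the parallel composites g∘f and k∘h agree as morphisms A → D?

Answer: COMMUTES

Trace:
Path 1 = f;g:
  e0=[1,0,0] f~>[3,2,2] g~>[2,3,0]
  e1=[0,1,0] f~>[2,1,4] g~>[1,1,3]
  e2=[0,0,1] f~>[3,0,2] g~>[4,2,2]
  result₁ = [2 1 4; 3 1 2; 0 3 2]
Path 2 = h;k:
  e0=[1,0,0] h~>[1,0,1] k~>[2,3,0]
  e1=[0,1,0] h~>[3,2,3] k~>[1,1,3]
  e2=[0,0,1] h~>[0,1,4] k~>[4,2,2]
  result₂ = [2 1 4; 3 1 2; 0 3 2]
Equal? YES — commutes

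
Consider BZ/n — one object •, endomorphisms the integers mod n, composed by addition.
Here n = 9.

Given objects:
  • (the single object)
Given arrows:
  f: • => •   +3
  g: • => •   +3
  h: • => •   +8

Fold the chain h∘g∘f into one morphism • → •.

Answer: +5

Derivation:
  0 +3≡3 +3≡6 +8≡5  (mod 9)
result: +5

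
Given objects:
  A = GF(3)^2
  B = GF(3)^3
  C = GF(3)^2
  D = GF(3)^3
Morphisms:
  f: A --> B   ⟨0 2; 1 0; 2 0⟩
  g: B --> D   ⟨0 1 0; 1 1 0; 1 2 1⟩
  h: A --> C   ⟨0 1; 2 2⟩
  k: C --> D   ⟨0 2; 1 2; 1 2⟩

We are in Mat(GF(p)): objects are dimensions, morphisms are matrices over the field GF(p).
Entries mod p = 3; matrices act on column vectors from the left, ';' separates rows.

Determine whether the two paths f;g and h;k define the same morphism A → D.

Answer: DOES NOT COMMUTE

Derivation:
1) trace f;g:
  e0=⟨1,0⟩ f-->⟨0,1,2⟩ g-->⟨1,1,1⟩
  e1=⟨0,1⟩ f-->⟨2,0,0⟩ g-->⟨0,2,2⟩
  composite₁ = ⟨1 0; 1 2; 1 2⟩
2) trace h;k:
  e0=⟨1,0⟩ h-->⟨0,2⟩ k-->⟨1,1,1⟩
  e1=⟨0,1⟩ h-->⟨1,2⟩ k-->⟨1,2,2⟩
  composite₂ = ⟨1 1; 1 2; 1 2⟩
Equal? differ; not commutative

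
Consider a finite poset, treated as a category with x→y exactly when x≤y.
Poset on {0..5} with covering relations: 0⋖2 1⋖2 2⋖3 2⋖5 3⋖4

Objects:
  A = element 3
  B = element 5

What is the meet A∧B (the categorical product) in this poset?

Common predecessors of 3,5: {0,1,2}
  0 ⊑ 2
  1 ⊑ 2
  2 ⊑ 2
glb = 2

Answer: A∧B = 2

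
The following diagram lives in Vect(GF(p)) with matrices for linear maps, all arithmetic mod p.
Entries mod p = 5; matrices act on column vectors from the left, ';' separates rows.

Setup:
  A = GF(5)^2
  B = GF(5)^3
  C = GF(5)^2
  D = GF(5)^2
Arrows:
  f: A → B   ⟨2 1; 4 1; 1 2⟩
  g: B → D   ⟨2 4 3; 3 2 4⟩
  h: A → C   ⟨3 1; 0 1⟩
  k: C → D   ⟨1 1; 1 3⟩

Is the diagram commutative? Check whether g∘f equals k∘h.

Answer: DOES NOT COMMUTE

Work:
Along f;g (path 1):
  e0=[1,0] f→[2,4,1] g→[3,3]
  e1=[0,1] f→[1,1,2] g→[2,3]
  composite₁ = ⟨3 2; 3 3⟩
Along h;k (path 2):
  e0=[1,0] h→[3,0] k→[3,3]
  e1=[0,1] h→[1,1] k→[2,4]
  composite₂ = ⟨3 2; 3 4⟩
Equal? differ; not commutative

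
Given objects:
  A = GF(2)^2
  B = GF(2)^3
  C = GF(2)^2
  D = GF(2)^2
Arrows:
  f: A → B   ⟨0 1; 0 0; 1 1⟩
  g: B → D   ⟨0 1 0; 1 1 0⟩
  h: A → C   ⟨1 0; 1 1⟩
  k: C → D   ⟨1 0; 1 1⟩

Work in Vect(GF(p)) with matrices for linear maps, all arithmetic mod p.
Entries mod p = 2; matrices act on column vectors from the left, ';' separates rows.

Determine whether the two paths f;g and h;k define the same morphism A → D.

Answer: DOES NOT COMMUTE

Trace:
1) trace f;g:
  e0=⟨1,0⟩ f→⟨0,0,1⟩ g→⟨0,0⟩
  e1=⟨0,1⟩ f→⟨1,0,1⟩ g→⟨0,1⟩
  result₁ = ⟨0 0; 0 1⟩
2) trace h;k:
  e0=⟨1,0⟩ h→⟨1,1⟩ k→⟨1,0⟩
  e1=⟨0,1⟩ h→⟨0,1⟩ k→⟨0,1⟩
  result₂ = ⟨1 0; 0 1⟩
Equal? NO — does not commute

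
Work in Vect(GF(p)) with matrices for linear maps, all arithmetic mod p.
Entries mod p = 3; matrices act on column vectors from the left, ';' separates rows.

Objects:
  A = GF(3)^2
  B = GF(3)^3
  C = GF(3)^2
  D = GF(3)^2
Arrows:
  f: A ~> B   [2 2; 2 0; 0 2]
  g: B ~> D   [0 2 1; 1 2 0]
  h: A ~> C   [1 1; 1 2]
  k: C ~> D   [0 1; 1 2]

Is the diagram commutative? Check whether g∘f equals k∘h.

Answer: COMMUTES

Derivation:
1) trace f;g:
  e0=(1,0) f~>(2,2,0) g~>(1,0)
  e1=(0,1) f~>(2,0,2) g~>(2,2)
  composite₁ = [1 2; 0 2]
2) trace h;k:
  e0=(1,0) h~>(1,1) k~>(1,0)
  e1=(0,1) h~>(1,2) k~>(2,2)
  composite₂ = [1 2; 0 2]
Equal? equal; square commutes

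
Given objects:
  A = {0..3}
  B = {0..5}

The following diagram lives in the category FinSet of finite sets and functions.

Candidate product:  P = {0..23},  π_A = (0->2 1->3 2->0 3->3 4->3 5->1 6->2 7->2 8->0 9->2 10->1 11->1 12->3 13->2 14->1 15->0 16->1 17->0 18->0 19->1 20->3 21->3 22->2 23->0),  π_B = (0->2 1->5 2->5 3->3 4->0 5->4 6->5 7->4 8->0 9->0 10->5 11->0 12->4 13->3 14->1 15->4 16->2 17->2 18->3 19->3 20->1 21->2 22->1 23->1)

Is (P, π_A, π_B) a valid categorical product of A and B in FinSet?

Answer: VALID PRODUCT

Derivation:
|A|·|B| = 4·6 = 24;  |P| = 24
Check the pairing map k ↦ (π_A(k), π_B(k)):
  0 -> (2,2)
  1 -> (3,5)
  2 -> (0,5)
  3 -> (3,3)
  4 -> (3,0)
  5 -> (1,4)
  6 -> (2,5)
  7 -> (2,4)
  8 -> (0,0)
  9 -> (2,0)
  10 -> (1,5)
  11 -> (1,0)
  12 -> (3,4)
  13 -> (2,3)
  14 -> (1,1)
  15 -> (0,4)
  16 -> (1,2)
  17 -> (0,2)
  18 -> (0,3)
  19 -> (1,3)
  20 -> (3,1)
  21 -> (3,2)
  22 -> (2,1)
  23 -> (0,1)
distinct pairs in image: 24 / 24 needed
  → bijection onto A×B; projections well-typed.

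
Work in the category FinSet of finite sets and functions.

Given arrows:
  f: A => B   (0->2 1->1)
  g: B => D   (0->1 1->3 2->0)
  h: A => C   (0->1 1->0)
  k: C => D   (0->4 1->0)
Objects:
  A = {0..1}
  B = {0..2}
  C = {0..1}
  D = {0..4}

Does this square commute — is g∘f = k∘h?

Along f;g (path 1):
  0 f=>2 g=>0
  1 f=>1 g=>3
  ⟦path⟧₁ = (0->0 1->3)
Along h;k (path 2):
  0 h=>1 k=>0
  1 h=>0 k=>4
  ⟦path⟧₂ = (0->0 1->4)
Equal? NO — does not commute

Answer: DOES NOT COMMUTE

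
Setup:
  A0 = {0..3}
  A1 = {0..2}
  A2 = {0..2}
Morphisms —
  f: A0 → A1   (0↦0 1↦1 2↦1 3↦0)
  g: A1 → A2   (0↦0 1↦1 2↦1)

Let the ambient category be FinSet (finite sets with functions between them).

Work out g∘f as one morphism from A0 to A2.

Answer: (0↦0 1↦1 2↦1 3↦0)

Trace:
  0 f→0 g→0
  1 f→1 g→1
  2 f→1 g→1
  3 f→0 g→0
⟦path⟧: (0↦0 1↦1 2↦1 3↦0)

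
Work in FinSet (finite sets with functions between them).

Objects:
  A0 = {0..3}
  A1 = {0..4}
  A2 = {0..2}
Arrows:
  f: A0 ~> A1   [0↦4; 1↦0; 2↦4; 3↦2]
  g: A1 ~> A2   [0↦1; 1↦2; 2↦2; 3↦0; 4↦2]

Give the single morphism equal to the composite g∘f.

Answer: [0↦2; 1↦1; 2↦2; 3↦2]

Derivation:
  0 f~>4 g~>2
  1 f~>0 g~>1
  2 f~>4 g~>2
  3 f~>2 g~>2
composite: [0↦2; 1↦1; 2↦2; 3↦2]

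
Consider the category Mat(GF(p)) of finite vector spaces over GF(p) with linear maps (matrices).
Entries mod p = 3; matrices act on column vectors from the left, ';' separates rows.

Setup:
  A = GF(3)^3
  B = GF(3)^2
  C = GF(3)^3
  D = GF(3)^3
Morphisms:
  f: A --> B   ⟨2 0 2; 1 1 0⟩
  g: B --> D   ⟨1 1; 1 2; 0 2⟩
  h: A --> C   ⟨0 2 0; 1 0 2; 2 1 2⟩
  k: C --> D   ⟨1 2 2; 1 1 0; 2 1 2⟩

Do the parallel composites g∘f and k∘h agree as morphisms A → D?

Answer: DOES NOT COMMUTE

Work:
1) trace f;g:
  e0=⟨1,0,0⟩ f-->⟨2,1⟩ g-->⟨0,1,2⟩
  e1=⟨0,1,0⟩ f-->⟨0,1⟩ g-->⟨1,2,2⟩
  e2=⟨0,0,1⟩ f-->⟨2,0⟩ g-->⟨2,2,0⟩
  composite₁ = ⟨0 1 2; 1 2 2; 2 2 0⟩
2) trace h;k:
  e0=⟨1,0,0⟩ h-->⟨0,1,2⟩ k-->⟨0,1,2⟩
  e1=⟨0,1,0⟩ h-->⟨2,0,1⟩ k-->⟨1,2,0⟩
  e2=⟨0,0,1⟩ h-->⟨0,2,2⟩ k-->⟨2,2,0⟩
  composite₂ = ⟨0 1 2; 1 2 2; 2 0 0⟩
Equal? NO — does not commute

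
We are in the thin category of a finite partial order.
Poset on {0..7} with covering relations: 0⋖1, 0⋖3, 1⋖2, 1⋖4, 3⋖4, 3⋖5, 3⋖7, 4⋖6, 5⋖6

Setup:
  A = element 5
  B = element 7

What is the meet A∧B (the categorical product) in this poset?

Lower bounds of A=5 and B=7: {0,3}
  0 ≤ 3
  3 ≤ 3
glb = 3

Answer: A∧B = 3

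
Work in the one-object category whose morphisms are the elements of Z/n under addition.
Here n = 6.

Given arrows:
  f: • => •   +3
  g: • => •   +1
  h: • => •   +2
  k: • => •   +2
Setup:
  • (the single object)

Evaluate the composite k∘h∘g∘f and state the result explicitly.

  0 +3≡3 +1≡4 +2≡0 +2≡2  (mod 6)
⟦path⟧: +2

Answer: +2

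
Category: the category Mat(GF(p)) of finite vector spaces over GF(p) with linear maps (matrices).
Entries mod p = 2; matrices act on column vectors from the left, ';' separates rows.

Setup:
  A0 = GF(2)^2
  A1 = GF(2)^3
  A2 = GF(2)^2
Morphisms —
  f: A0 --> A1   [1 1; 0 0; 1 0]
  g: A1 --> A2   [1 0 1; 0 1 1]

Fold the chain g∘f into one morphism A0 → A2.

  e0=[1,0] f-->[1,0,1] g-->[0,1]
  e1=[0,1] f-->[1,0,0] g-->[1,0]
⟦path⟧: [0 1; 1 0]

Answer: [0 1; 1 0]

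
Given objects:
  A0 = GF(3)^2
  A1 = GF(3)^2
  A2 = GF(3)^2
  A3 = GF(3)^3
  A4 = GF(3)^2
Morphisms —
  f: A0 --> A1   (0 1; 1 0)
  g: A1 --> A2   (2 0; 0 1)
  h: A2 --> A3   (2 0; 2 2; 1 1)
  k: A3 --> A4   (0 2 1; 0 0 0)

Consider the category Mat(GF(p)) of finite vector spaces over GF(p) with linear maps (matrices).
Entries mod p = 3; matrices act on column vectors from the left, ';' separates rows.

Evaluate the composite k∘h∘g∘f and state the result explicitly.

Answer: (2 1; 0 0)

Derivation:
  e0=(1,0) f-->(0,1) g-->(0,1) h-->(0,2,1) k-->(2,0)
  e1=(0,1) f-->(1,0) g-->(2,0) h-->(1,1,2) k-->(1,0)
⟦path⟧: (2 1; 0 0)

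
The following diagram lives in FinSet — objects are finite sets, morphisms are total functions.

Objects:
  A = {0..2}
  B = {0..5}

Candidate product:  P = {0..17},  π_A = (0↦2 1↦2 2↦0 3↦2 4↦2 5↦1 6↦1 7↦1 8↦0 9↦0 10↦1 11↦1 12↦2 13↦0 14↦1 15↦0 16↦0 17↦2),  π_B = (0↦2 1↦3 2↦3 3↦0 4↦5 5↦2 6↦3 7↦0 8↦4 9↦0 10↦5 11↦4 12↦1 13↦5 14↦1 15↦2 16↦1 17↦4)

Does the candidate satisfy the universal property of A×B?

|A|·|B| = 3·6 = 18;  |P| = 18
Check the pairing map k ↦ (π_A(k), π_B(k)):
  0 ↦ (2,2)
  1 ↦ (2,3)
  2 ↦ (0,3)
  3 ↦ (2,0)
  4 ↦ (2,5)
  5 ↦ (1,2)
  6 ↦ (1,3)
  7 ↦ (1,0)
  8 ↦ (0,4)
  9 ↦ (0,0)
  10 ↦ (1,5)
  11 ↦ (1,4)
  12 ↦ (2,1)
  13 ↦ (0,5)
  14 ↦ (1,1)
  15 ↦ (0,2)
  16 ↦ (0,1)
  17 ↦ (2,4)
distinct pairs in image: 18 / 18 needed
  → bijection onto A×B; projections well-typed.

Answer: VALID PRODUCT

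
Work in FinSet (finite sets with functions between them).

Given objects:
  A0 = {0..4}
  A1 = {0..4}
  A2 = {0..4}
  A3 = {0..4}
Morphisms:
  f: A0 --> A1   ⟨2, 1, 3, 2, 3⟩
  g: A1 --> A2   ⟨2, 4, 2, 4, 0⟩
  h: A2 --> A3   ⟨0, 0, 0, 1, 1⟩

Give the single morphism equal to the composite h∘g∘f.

Answer: ⟨0, 1, 1, 0, 1⟩

Trace:
  0 f-->2 g-->2 h-->0
  1 f-->1 g-->4 h-->1
  2 f-->3 g-->4 h-->1
  3 f-->2 g-->2 h-->0
  4 f-->3 g-->4 h-->1
composite: ⟨0, 1, 1, 0, 1⟩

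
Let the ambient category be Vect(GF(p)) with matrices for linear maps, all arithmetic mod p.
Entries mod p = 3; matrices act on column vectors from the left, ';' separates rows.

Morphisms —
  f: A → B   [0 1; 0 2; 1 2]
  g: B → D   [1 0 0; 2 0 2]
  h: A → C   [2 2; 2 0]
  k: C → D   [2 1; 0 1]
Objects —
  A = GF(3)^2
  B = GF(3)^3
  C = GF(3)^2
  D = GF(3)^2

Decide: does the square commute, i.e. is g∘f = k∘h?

Answer: COMMUTES

Derivation:
Along f;g (path 1):
  e0=⟨1,0⟩ f→⟨0,0,1⟩ g→⟨0,2⟩
  e1=⟨0,1⟩ f→⟨1,2,2⟩ g→⟨1,0⟩
  result₁ = [0 1; 2 0]
Along h;k (path 2):
  e0=⟨1,0⟩ h→⟨2,2⟩ k→⟨0,2⟩
  e1=⟨0,1⟩ h→⟨2,0⟩ k→⟨1,0⟩
  result₂ = [0 1; 2 0]
Equal? YES — commutes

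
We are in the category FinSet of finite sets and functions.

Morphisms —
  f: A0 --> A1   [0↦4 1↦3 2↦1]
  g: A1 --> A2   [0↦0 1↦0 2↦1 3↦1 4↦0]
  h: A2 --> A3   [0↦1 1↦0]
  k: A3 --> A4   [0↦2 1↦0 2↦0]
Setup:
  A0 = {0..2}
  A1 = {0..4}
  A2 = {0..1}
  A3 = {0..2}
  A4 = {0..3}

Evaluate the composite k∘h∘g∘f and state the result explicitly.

  0 f-->4 g-->0 h-->1 k-->0
  1 f-->3 g-->1 h-->0 k-->2
  2 f-->1 g-->0 h-->1 k-->0
result: [0↦0 1↦2 2↦0]

Answer: [0↦0 1↦2 2↦0]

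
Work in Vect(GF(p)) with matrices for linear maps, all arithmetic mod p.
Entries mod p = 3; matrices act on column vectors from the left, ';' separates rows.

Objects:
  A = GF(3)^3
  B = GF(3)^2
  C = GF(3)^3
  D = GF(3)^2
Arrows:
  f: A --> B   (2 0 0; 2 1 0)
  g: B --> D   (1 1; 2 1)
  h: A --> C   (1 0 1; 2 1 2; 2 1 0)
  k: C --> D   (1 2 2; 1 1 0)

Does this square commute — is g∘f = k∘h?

Path 1 = f;g:
  e0=⟨1,0,0⟩ f-->⟨2,2⟩ g-->⟨1,0⟩
  e1=⟨0,1,0⟩ f-->⟨0,1⟩ g-->⟨1,1⟩
  e2=⟨0,0,1⟩ f-->⟨0,0⟩ g-->⟨0,0⟩
  ⟦path⟧₁ = (1 1 0; 0 1 0)
Path 2 = h;k:
  e0=⟨1,0,0⟩ h-->⟨1,2,2⟩ k-->⟨0,0⟩
  e1=⟨0,1,0⟩ h-->⟨0,1,1⟩ k-->⟨1,1⟩
  e2=⟨0,0,1⟩ h-->⟨1,2,0⟩ k-->⟨2,0⟩
  ⟦path⟧₂ = (0 1 2; 0 1 0)
Equal? differ; not commutative

Answer: DOES NOT COMMUTE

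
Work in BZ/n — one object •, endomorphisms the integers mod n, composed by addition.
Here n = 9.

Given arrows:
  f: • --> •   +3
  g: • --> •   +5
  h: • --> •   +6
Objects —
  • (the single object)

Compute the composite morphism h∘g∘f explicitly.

  0 +3≡3 +5≡8 +6≡5  (mod 9)
⟦path⟧: +5

Answer: +5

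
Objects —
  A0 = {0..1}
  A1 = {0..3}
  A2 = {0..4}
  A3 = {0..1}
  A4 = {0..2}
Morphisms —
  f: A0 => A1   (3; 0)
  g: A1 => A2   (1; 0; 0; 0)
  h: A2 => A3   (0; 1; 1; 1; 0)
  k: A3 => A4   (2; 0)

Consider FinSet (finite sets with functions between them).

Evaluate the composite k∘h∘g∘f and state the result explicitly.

  0 f=>3 g=>0 h=>0 k=>2
  1 f=>0 g=>1 h=>1 k=>0
composite: (2; 0)

Answer: (2; 0)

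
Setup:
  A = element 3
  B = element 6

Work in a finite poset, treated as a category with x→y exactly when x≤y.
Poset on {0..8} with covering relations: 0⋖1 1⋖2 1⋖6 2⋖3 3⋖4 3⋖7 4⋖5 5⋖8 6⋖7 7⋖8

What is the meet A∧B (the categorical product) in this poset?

Answer: A∧B = 1

Work:
Common predecessors of 3,6: {0,1}
  0 <= 1
  1 <= 1
glb = 1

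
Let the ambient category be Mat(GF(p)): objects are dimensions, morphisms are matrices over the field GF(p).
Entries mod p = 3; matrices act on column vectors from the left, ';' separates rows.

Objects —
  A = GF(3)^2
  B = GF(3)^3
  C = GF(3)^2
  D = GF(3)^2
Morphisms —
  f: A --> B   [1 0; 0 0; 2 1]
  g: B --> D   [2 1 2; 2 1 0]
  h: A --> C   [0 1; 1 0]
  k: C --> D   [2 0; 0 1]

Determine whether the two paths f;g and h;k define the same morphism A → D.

Answer: DOES NOT COMMUTE

Derivation:
1) trace f;g:
  e0=⟨1,0⟩ f-->⟨1,0,2⟩ g-->⟨0,2⟩
  e1=⟨0,1⟩ f-->⟨0,0,1⟩ g-->⟨2,0⟩
  ⟦path⟧₁ = [0 2; 2 0]
2) trace h;k:
  e0=⟨1,0⟩ h-->⟨0,1⟩ k-->⟨0,1⟩
  e1=⟨0,1⟩ h-->⟨1,0⟩ k-->⟨2,0⟩
  ⟦path⟧₂ = [0 2; 1 0]
Equal? NO — does not commute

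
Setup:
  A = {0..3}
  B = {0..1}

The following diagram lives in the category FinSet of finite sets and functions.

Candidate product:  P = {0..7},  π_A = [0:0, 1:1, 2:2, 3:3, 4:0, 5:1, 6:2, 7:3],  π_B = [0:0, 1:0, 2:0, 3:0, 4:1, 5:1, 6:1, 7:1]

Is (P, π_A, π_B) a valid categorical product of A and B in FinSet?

|A|·|B| = 4·2 = 8;  |P| = 8
Check the pairing map k ↦ (π_A(k), π_B(k)):
  0 : (0,0)
  1 : (1,0)
  2 : (2,0)
  3 : (3,0)
  4 : (0,1)
  5 : (1,1)
  6 : (2,1)
  7 : (3,1)
distinct pairs in image: 8 / 8 needed
  → bijection onto A×B; projections well-typed.

Answer: VALID PRODUCT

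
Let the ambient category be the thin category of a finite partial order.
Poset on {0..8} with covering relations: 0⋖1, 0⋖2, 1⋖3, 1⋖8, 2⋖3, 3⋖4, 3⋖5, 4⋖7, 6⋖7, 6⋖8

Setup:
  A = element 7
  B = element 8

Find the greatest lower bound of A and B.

Answer: NO MEET EXISTS

Derivation:
{x : x⊑A ∧ x⊑B} = {0,1,6}  (A=7, B=8)
  maximal lower bounds 1 and 6 are incomparable: neither 1⊑6 nor 6⊑1
→ no greatest lower bound exists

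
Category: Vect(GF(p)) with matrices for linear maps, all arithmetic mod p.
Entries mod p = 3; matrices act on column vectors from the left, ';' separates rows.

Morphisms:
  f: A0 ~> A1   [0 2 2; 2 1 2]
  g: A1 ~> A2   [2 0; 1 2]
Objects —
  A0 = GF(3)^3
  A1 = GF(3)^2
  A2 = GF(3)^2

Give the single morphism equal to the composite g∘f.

  e0=(1,0,0) f~>(0,2) g~>(0,1)
  e1=(0,1,0) f~>(2,1) g~>(1,1)
  e2=(0,0,1) f~>(2,2) g~>(1,0)
⟦path⟧: [0 1 1; 1 1 0]

Answer: [0 1 1; 1 1 0]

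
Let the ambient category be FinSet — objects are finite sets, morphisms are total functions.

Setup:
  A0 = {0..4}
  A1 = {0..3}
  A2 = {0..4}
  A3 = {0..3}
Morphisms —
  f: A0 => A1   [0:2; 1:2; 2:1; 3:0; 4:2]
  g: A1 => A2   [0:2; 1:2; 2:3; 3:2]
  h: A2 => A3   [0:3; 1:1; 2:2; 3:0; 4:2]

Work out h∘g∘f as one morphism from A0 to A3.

  0 f=>2 g=>3 h=>0
  1 f=>2 g=>3 h=>0
  2 f=>1 g=>2 h=>2
  3 f=>0 g=>2 h=>2
  4 f=>2 g=>3 h=>0
⟦path⟧: [0:0; 1:0; 2:2; 3:2; 4:0]

Answer: [0:0; 1:0; 2:2; 3:2; 4:0]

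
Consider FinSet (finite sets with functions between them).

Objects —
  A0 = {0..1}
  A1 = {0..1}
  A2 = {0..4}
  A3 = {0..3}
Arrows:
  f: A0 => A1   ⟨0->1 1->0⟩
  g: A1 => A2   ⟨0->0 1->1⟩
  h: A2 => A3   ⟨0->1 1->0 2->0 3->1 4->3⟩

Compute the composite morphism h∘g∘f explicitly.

Answer: ⟨0->0 1->1⟩

Derivation:
  0 f=>1 g=>1 h=>0
  1 f=>0 g=>0 h=>1
composite: ⟨0->0 1->1⟩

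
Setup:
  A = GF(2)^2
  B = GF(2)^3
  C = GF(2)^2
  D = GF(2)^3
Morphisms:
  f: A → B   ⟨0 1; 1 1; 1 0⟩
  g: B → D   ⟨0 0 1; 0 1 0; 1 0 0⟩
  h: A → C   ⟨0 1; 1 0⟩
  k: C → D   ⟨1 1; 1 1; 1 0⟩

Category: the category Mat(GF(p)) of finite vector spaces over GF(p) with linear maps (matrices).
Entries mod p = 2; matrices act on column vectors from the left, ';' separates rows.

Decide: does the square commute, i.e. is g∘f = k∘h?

Path 1 = f;g:
  e0=[1,0] f→[0,1,1] g→[1,1,0]
  e1=[0,1] f→[1,1,0] g→[0,1,1]
  ⟦path⟧₁ = ⟨1 0; 1 1; 0 1⟩
Path 2 = h;k:
  e0=[1,0] h→[0,1] k→[1,1,0]
  e1=[0,1] h→[1,0] k→[1,1,1]
  ⟦path⟧₂ = ⟨1 1; 1 1; 0 1⟩
Equal? differ; not commutative

Answer: DOES NOT COMMUTE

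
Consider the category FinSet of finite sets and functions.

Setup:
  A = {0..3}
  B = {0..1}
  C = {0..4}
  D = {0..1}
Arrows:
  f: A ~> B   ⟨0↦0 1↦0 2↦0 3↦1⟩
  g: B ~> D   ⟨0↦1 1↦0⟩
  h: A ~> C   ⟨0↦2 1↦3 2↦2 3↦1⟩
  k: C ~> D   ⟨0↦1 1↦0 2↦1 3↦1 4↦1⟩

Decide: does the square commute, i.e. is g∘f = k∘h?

Path 1 = f;g:
  0 f~>0 g~>1
  1 f~>0 g~>1
  2 f~>0 g~>1
  3 f~>1 g~>0
  result₁ = ⟨0↦1 1↦1 2↦1 3↦0⟩
Path 2 = h;k:
  0 h~>2 k~>1
  1 h~>3 k~>1
  2 h~>2 k~>1
  3 h~>1 k~>0
  result₂ = ⟨0↦1 1↦1 2↦1 3↦0⟩
Equal? same morphism ✓

Answer: COMMUTES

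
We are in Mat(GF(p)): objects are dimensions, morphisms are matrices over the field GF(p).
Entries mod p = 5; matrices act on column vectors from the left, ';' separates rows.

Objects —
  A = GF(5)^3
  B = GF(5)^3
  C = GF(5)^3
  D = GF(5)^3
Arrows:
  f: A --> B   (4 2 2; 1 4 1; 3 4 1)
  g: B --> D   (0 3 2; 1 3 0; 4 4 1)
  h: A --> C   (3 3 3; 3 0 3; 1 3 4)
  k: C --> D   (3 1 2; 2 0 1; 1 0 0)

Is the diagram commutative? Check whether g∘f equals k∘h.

Path 1 = f;g:
  e0=(1,0,0) f-->(4,1,3) g-->(4,2,3)
  e1=(0,1,0) f-->(2,4,4) g-->(0,4,3)
  e2=(0,0,1) f-->(2,1,1) g-->(0,0,3)
  ⟦path⟧₁ = (4 0 0; 2 4 0; 3 3 3)
Path 2 = h;k:
  e0=(1,0,0) h-->(3,3,1) k-->(4,2,3)
  e1=(0,1,0) h-->(3,0,3) k-->(0,4,3)
  e2=(0,0,1) h-->(3,3,4) k-->(0,0,3)
  ⟦path⟧₂ = (4 0 0; 2 4 0; 3 3 3)
Equal? equal; square commutes

Answer: COMMUTES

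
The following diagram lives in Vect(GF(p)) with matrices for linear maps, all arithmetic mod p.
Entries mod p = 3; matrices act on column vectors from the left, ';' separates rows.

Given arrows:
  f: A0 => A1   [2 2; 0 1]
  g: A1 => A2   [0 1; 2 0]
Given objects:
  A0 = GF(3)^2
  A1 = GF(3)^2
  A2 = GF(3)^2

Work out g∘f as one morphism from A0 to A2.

Answer: [0 1; 1 1]

Trace:
  e0=⟨1,0⟩ f=>⟨2,0⟩ g=>⟨0,1⟩
  e1=⟨0,1⟩ f=>⟨2,1⟩ g=>⟨1,1⟩
result: [0 1; 1 1]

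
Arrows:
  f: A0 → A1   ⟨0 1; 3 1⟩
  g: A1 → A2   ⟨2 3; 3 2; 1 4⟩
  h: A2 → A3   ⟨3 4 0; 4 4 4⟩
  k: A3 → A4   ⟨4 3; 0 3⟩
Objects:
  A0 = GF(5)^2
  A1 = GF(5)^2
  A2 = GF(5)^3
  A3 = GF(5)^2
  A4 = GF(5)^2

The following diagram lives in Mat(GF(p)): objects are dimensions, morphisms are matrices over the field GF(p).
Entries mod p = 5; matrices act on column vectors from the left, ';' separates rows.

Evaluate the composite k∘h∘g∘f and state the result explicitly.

  e0=[1,0] f→[0,3] g→[4,1,2] h→[1,3] k→[3,4]
  e1=[0,1] f→[1,1] g→[0,0,0] h→[0,0] k→[0,0]
⟦path⟧: ⟨3 0; 4 0⟩

Answer: ⟨3 0; 4 0⟩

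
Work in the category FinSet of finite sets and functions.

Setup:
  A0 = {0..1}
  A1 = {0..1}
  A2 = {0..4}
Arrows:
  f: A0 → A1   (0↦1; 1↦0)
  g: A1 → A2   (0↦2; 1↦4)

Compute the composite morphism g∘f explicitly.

  0 f→1 g→4
  1 f→0 g→2
⟦path⟧: (0↦4; 1↦2)

Answer: (0↦4; 1↦2)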